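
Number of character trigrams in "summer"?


Word: "summer" (length 6)
Number of 3-grams = length - 3 + 1 = 6 - 3 + 1
= 4


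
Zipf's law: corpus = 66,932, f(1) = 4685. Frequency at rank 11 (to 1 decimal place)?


Zipf's law: f(r) = f(1) / r
f(1) = 4685
f(11) = 4685 / 11
= 425.9 occurrences


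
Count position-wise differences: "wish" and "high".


Comparing character by character (same length = 4):
  Pos 0: 'w' vs 'h' !=
  Pos 1: 'i' vs 'i' =
  Pos 2: 's' vs 'g' !=
  Pos 3: 'h' vs 'h' =
Hamming distance = 2


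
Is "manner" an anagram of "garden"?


Word 1: "garden" → sorted: adegnr
Word 2: "manner" → sorted: aemnnr
Same letters? adegnr != aemnnr
Anagram = No


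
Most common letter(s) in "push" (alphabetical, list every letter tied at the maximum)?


Word: "push"
Letter counts:
  'h': 1
  'p': 1
  's': 1
  'u': 1
Maximum count = 1
Most frequent = 'h', 'p', 's', 'u' (1 time each)


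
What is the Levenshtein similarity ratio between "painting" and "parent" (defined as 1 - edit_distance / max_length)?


Word 1: "painting" (length 8)
Word 2: "parent" (length 6)
One optimal edit sequence:
  1. keep 'p'
  2. keep 'a'
  3. delete 'i'  (+1)
  4. delete 'n'  (+1)
  5. substitute 't' -> 'r'  (+1)
  6. substitute 'i' -> 'e'  (+1)
  7. keep 'n'
  8. substitute 'g' -> 't'  (+1)
Edit distance = 5
Max length = max(8, 6) = 8
Similarity = 1 - 5/8
= 0.3750


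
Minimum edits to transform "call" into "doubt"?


Word 1: "call" (length 4)
Word 2: "doubt" (length 5)
One optimal edit sequence (insert/delete/substitute each cost 1):
  1. insert 'd'  (+1)
  2. substitute 'c' -> 'o'  (+1)
  3. substitute 'a' -> 'u'  (+1)
  4. substitute 'l' -> 'b'  (+1)
  5. substitute 'l' -> 't'  (+1)
Total edit operations: 5
Edit distance = 5


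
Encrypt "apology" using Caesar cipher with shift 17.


Word: "apology"
Shift: 17
Each letter → (letter + shift) mod 26:
  'a' (0) + 17 = 17 → 'r'
  'p' (15) + 17 = 6 → 'g'
  'o' (14) + 17 = 5 → 'f'
  'l' (11) + 17 = 2 → 'c'
  'o' (14) + 17 = 5 → 'f'
  'g' (6) + 17 = 23 → 'x'
  'y' (24) + 17 = 15 → 'p'
Result = "rgfcfxp"


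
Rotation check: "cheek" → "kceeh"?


Word: "cheek", Candidate: "kceeh"
Method: check if candidate is substring of word+word
"cheekcheek" contains "kceeh"? No
Is rotation = No


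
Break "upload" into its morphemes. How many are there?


Word: "upload"
Morphemes: up- | load
Each morpheme carries meaning
= 2 morphemes


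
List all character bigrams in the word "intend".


Word: "intend" (length 6)
Number of bigrams = 6 - 2 + 1 = 5
  Position 0: "in"
  Position 1: "nt"
  Position 2: "te"
  Position 3: "en"
  Position 4: "nd"
Bigrams = "in", "nt", "te", "en", "nd"


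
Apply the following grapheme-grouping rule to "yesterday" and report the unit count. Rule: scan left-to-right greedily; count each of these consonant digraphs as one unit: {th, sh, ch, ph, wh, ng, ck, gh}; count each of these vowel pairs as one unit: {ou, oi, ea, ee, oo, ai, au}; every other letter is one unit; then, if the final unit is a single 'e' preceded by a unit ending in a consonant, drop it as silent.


Word: "yesterday" (9 letters)
Left-to-right scan:
  (1) 'y' (letter)
  (2) 'e' (letter)
  (3) 's' (letter)
  (4) 't' (letter)
  (5) 'e' (letter)
  (6) 'r' (letter)
  (7) 'd' (letter)
  (8) 'a' (letter)
  (9) 'y' (letter)
Units from scan: 9
Sound units = 9 units


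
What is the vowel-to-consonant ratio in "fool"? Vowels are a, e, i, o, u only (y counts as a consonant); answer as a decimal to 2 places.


Word: "fool"
Vowels (a,e,i,o,u): 2
Consonants: 2
Ratio = 2/2
= 1.00


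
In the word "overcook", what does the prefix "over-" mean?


Prefix: over-
Example: overcook = over- + cook
Meaning = excessive


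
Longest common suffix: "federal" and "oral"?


Word 1: "federal"
Word 2: "oral"
Comparing from end:
  Pos -1: 'l' == 'l'
  Pos -2: 'a' == 'a'
  Pos -3: 'r' == 'r'
  Pos -4: 'e' != 'o' (stop)
LCS = "ral" (length 3)


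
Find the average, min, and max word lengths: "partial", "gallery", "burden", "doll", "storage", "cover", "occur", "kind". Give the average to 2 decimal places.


Lengths: "partial"=7, "gallery"=7, "burden"=6, "doll"=4, "storage"=7, "cover"=5, "occur"=5, "kind"=4
Sum = 45, Count = 8
Average = 45/8 = 5.63
= avg=5.63, min=4, max=7


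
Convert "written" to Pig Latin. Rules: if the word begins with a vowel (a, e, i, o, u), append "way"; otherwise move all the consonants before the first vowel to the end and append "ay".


Word: "written"
Starts with consonant(s) → move to end, add 'ay'
Consonant cluster: "wr"
Pig Latin = "ittenwray"


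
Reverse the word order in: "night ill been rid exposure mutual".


Original: "night ill been rid exposure mutual"
Words (1..n): night | ill | been | rid | exposure | mutual
Reversed (n..1): mutual | exposure | rid | been | ill | night
Result = "mutual exposure rid been ill night"


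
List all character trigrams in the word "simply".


Word: "simply" (length 6)
Number of trigrams = 6 - 3 + 1 = 4
  Position 0: "sim"
  Position 1: "imp"
  Position 2: "mpl"
  Position 3: "ply"
Trigrams = "sim", "imp", "mpl", "ply"


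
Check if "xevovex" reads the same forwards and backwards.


Word: "xevovex"
Reversed: "xevovex"
Forward == Backward? xevovex == xevovex
Palindrome = Yes


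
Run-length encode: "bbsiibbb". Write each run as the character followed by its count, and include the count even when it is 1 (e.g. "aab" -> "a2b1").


String: "bbsiibbb"
Scanning for consecutive runs:
  'b' x 2
  's' x 1
  'i' x 2
  'b' x 3
RLE = "b2s1i2b3"


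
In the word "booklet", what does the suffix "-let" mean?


Suffix: -let
Example: booklet = book + -let
Meaning = small


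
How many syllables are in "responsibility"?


Word: "responsibility"
Syllable breakdown: re | spon | si | bil | i | ty
Counting: 6 parts
= 6 syllables


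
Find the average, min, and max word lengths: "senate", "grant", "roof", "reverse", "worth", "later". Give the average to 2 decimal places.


Lengths: "senate"=6, "grant"=5, "roof"=4, "reverse"=7, "worth"=5, "later"=5
Sum = 32, Count = 6
Average = 32/6 = 5.33
= avg=5.33, min=4, max=7


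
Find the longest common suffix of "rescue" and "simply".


Word 1: "rescue"
Word 2: "simply"
Comparing from end:
  Pos -1: 'e' != 'y' (stop)
LCS = "" (length 0)


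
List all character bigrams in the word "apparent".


Word: "apparent" (length 8)
Number of bigrams = 8 - 2 + 1 = 7
  Position 0: "ap"
  Position 1: "pp"
  Position 2: "pa"
  Position 3: "ar"
  Position 4: "re"
  Position 5: "en"
  Position 6: "nt"
Bigrams = "ap", "pp", "pa", "ar", "re", "en", "nt"


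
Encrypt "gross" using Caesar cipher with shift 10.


Word: "gross"
Shift: 10
Each letter → (letter + shift) mod 26:
  'g' (6) + 10 = 16 → 'q'
  'r' (17) + 10 = 1 → 'b'
  'o' (14) + 10 = 24 → 'y'
  's' (18) + 10 = 2 → 'c'
  's' (18) + 10 = 2 → 'c'
Result = "qbycc"


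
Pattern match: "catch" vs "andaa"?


Pattern of "catch": [0, 1, 2, 0, 3]
Pattern of "andaa": [0, 1, 2, 0, 0]
Patterns do not match
Same pattern = No


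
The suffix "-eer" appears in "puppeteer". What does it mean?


Suffix: -eer
Example: puppeteer (puppet + -eer)
Meaning = one who is concerned with


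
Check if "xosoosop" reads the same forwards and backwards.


Word: "xosoosop"
Reversed: "posoosox"
Forward == Backward? xosoosop != posoosox
Palindrome = No


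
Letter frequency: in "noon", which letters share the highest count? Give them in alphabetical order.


Word: "noon"
Letter counts:
  'n': 2
  'o': 2
Maximum count = 2
Most frequent = 'n', 'o' (2 times each)


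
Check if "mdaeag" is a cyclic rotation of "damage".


Word: "damage", Candidate: "mdaeag"
Method: check if candidate is substring of word+word
"damagedamage" contains "mdaeag"? No
Is rotation = No


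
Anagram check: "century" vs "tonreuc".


Word 1: "century" → sorted: cenrtuy
Word 2: "tonreuc" → sorted: cenortu
Same letters? cenrtuy != cenortu
Anagram = No


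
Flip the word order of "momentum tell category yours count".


Original: "momentum tell category yours count"
Words (1..n): momentum | tell | category | yours | count
Reversed (n..1): count | yours | category | tell | momentum
Result = "count yours category tell momentum"


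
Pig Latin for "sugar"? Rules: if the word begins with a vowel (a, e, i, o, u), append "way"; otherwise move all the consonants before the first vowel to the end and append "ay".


Word: "sugar"
Starts with consonant(s) → move to end, add 'ay'
Consonant cluster: "s"
Pig Latin = "ugarsay"


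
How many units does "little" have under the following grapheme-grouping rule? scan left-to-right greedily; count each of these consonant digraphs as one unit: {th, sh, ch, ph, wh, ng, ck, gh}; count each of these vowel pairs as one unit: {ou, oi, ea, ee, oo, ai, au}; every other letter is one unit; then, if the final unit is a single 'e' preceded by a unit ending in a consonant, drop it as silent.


Word: "little" (6 letters)
Left-to-right scan:
  1. 'l' (letter)
  2. 'i' (letter)
  3. 't' (letter)
  4. 't' (letter)
  5. 'l' (letter)
  6. 'e' (letter)
Units from scan: 6
Final unit is 'e' after a consonant -> drop as silent (-1)
Sound units = 5 units


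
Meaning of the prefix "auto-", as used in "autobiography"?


Prefix: auto-
Example: autobiography = auto- + biography
Meaning = self


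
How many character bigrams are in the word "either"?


Word: "either" (length 6)
Number of 2-grams = length - 2 + 1 = 6 - 2 + 1
= 5


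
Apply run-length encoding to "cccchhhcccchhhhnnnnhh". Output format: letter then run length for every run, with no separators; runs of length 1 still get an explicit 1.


String: "cccchhhcccchhhhnnnnhh"
Scanning for consecutive runs:
  'c' x 4
  'h' x 3
  'c' x 4
  'h' x 4
  'n' x 4
  'h' x 2
RLE = "c4h3c4h4n4h2"


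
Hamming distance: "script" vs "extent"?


Comparing character by character (same length = 6):
  Pos 0: 's' vs 'e' !=
  Pos 1: 'c' vs 'x' !=
  Pos 2: 'r' vs 't' !=
  Pos 3: 'i' vs 'e' !=
  Pos 4: 'p' vs 'n' !=
  Pos 5: 't' vs 't' =
Hamming distance = 5


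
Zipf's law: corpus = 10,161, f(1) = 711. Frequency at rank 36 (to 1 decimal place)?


Zipf's law: f(r) = f(1) / r
f(1) = 711
f(36) = 711 / 36
= 19.8 occurrences


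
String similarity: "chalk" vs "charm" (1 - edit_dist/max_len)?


Word 1: "chalk" (length 5)
Word 2: "charm" (length 5)
One optimal edit sequence:
  1. keep 'c'
  2. keep 'h'
  3. keep 'a'
  4. substitute 'l' -> 'r'  (+1)
  5. substitute 'k' -> 'm'  (+1)
Edit distance = 2
Max length = max(5, 5) = 5
Similarity = 1 - 2/5
= 0.6000


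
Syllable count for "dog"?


Word: "dog"
Syllable breakdown: dog
Counting: 1 part
= 1 syllable


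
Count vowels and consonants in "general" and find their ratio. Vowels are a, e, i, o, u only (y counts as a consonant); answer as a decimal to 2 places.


Word: "general"
Vowels (a,e,i,o,u): 3
Consonants: 4
Ratio = 3/4
= 0.75


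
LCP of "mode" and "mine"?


Word 1: "mode"
Word 2: "mine"
Comparing from start:
  Pos 0: 'm' == 'm'
  Pos 1: 'o' != 'i' (stop)
LCP = "m" (length 1)


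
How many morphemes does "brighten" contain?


Word: "brighten"
Morphemes: bright / -en
Each morpheme carries meaning
= 2 morphemes


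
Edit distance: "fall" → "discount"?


Word 1: "fall" (length 4)
Word 2: "discount" (length 8)
One optimal edit sequence (insert/delete/substitute each cost 1):
  1. insert 'd'  (+1)
  2. insert 'i'  (+1)
  3. insert 's'  (+1)
  4. insert 'c'  (+1)
  5. substitute 'f' -> 'o'  (+1)
  6. substitute 'a' -> 'u'  (+1)
  7. substitute 'l' -> 'n'  (+1)
  8. substitute 'l' -> 't'  (+1)
Total edit operations: 8
Edit distance = 8


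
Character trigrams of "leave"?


Word: "leave" (length 5)
Number of trigrams = 5 - 3 + 1 = 3
  Position 0: "lea"
  Position 1: "eav"
  Position 2: "ave"
Trigrams = "lea", "eav", "ave"


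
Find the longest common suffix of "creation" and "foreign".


Word 1: "creation"
Word 2: "foreign"
Comparing from end:
  Pos -1: 'n' == 'n'
  Pos -2: 'o' != 'g' (stop)
LCS = "n" (length 1)


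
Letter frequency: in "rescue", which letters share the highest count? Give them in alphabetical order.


Word: "rescue"
Letter counts:
  'c': 1
  'e': 2
  'r': 1
  's': 1
  'u': 1
Maximum count = 2
Most frequent = 'e' (2 times each)


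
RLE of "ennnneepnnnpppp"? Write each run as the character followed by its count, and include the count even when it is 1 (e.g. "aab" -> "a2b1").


String: "ennnneepnnnpppp"
Scanning for consecutive runs:
  'e' x 1
  'n' x 4
  'e' x 2
  'p' x 1
  'n' x 3
  'p' x 4
RLE = "e1n4e2p1n3p4"


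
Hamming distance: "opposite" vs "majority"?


Comparing character by character (same length = 8):
  Pos 0: 'o' vs 'm' !=
  Pos 1: 'p' vs 'a' !=
  Pos 2: 'p' vs 'j' !=
  Pos 3: 'o' vs 'o' =
  Pos 4: 's' vs 'r' !=
  Pos 5: 'i' vs 'i' =
  Pos 6: 't' vs 't' =
  Pos 7: 'e' vs 'y' !=
Hamming distance = 5


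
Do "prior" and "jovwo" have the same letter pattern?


Pattern of "prior": [0, 1, 2, 3, 1]
Pattern of "jovwo": [0, 1, 2, 3, 1]
Patterns match
Same pattern = Yes


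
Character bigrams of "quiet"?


Word: "quiet" (length 5)
Number of bigrams = 5 - 2 + 1 = 4
  Position 0: "qu"
  Position 1: "ui"
  Position 2: "ie"
  Position 3: "et"
Bigrams = "qu", "ui", "ie", "et"


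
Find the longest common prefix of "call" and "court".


Word 1: "call"
Word 2: "court"
Comparing from start:
  Pos 0: 'c' == 'c'
  Pos 1: 'a' != 'o' (stop)
LCP = "c" (length 1)


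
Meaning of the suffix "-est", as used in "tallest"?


Suffix: -est
Example: tallest = tall + -est
Meaning = most


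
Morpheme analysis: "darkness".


Word: "darkness"
Morphemes: dark | -ness
Each morpheme carries meaning
= 2 morphemes


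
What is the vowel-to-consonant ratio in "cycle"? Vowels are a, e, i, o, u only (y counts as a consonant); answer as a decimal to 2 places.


Word: "cycle"
Vowels (a,e,i,o,u): 1
Consonants: 4
Ratio = 1/4
= 0.25


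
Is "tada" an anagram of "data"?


Word 1: "data" → sorted: aadt
Word 2: "tada" → sorted: aadt
Same letters? aadt == aadt
Anagram = Yes


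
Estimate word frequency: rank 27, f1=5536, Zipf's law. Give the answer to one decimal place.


Zipf's law: f(r) = f(1) / r
f(1) = 5536
f(27) = 5536 / 27
= 205.0 occurrences


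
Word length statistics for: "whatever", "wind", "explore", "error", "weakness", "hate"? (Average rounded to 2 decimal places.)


Lengths: "whatever"=8, "wind"=4, "explore"=7, "error"=5, "weakness"=8, "hate"=4
Sum = 36, Count = 6
Average = 36/6 = 6.00
= avg=6.00, min=4, max=8


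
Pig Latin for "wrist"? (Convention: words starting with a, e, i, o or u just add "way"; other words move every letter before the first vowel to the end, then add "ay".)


Word: "wrist"
Starts with consonant(s) → move to end, add 'ay'
Consonant cluster: "wr"
Pig Latin = "istwray"


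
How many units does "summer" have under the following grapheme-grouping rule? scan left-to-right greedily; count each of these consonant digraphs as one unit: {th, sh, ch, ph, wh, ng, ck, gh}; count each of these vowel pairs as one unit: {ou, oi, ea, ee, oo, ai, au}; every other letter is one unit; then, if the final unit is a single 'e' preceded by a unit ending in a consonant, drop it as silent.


Word: "summer" (6 letters)
Left-to-right scan:
  (1) 's' (letter)
  (2) 'u' (letter)
  (3) 'm' (letter)
  (4) 'm' (letter)
  (5) 'e' (letter)
  (6) 'r' (letter)
Units from scan: 6
Sound units = 6 units


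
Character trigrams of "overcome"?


Word: "overcome" (length 8)
Number of trigrams = 8 - 3 + 1 = 6
  Position 0: "ove"
  Position 1: "ver"
  Position 2: "erc"
  Position 3: "rco"
  Position 4: "com"
  Position 5: "ome"
Trigrams = "ove", "ver", "erc", "rco", "com", "ome"


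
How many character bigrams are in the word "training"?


Word: "training" (length 8)
Number of 2-grams = length - 2 + 1 = 8 - 2 + 1
= 7


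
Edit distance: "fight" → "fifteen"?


Word 1: "fight" (length 5)
Word 2: "fifteen" (length 7)
One optimal edit sequence (insert/delete/substitute each cost 1):
  1. keep 'f'
  2. keep 'i'
  3. insert 'f'  (+1)
  4. insert 't'  (+1)
  5. substitute 'g' -> 'e'  (+1)
  6. substitute 'h' -> 'e'  (+1)
  7. substitute 't' -> 'n'  (+1)
Total edit operations: 5
Edit distance = 5


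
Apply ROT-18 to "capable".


Word: "capable"
Shift: 18
Each letter → (letter + shift) mod 26:
  'c' (2) + 18 = 20 → 'u'
  'a' (0) + 18 = 18 → 's'
  'p' (15) + 18 = 7 → 'h'
  'a' (0) + 18 = 18 → 's'
  'b' (1) + 18 = 19 → 't'
  'l' (11) + 18 = 3 → 'd'
  'e' (4) + 18 = 22 → 'w'
Result = "ushstdw"


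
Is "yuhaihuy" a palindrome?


Word: "yuhaihuy"
Reversed: "yuhiahuy"
Forward == Backward? yuhaihuy != yuhiahuy
Palindrome = No


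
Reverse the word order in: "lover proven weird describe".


Original: "lover proven weird describe"
Words (1..n): lover | proven | weird | describe
Reversed (n..1): describe | weird | proven | lover
Result = "describe weird proven lover"


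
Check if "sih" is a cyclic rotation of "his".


Word: "his", Candidate: "sih"
Method: check if candidate is substring of word+word
"hishis" contains "sih"? No
Is rotation = No


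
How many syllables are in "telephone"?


Word: "telephone"
Syllable breakdown: tel | e | phone
Counting: 3 parts
= 3 syllables


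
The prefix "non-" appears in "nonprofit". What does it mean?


Prefix: non-
Example: nonprofit = non- + profit
Meaning = not


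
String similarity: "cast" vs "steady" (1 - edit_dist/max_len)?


Word 1: "cast" (length 4)
Word 2: "steady" (length 6)
One optimal edit sequence:
  1. insert 's'  (+1)
  2. insert 't'  (+1)
  3. substitute 'c' -> 'e'  (+1)
  4. keep 'a'
  5. substitute 's' -> 'd'  (+1)
  6. substitute 't' -> 'y'  (+1)
Edit distance = 5
Max length = max(4, 6) = 6
Similarity = 1 - 5/6
= 0.1667


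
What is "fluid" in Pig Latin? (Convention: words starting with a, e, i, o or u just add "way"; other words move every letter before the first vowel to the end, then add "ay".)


Word: "fluid"
Starts with consonant(s) → move to end, add 'ay'
Consonant cluster: "fl"
Pig Latin = "uidflay"


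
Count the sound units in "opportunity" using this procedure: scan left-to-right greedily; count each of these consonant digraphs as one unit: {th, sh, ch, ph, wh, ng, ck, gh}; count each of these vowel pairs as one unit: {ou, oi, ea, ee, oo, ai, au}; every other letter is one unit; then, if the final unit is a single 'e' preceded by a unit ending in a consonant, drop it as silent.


Word: "opportunity" (11 letters)
Left-to-right scan:
  [1] 'o' (letter)
  [2] 'p' (letter)
  [3] 'p' (letter)
  [4] 'o' (letter)
  [5] 'r' (letter)
  [6] 't' (letter)
  [7] 'u' (letter)
  [8] 'n' (letter)
  [9] 'i' (letter)
  [10] 't' (letter)
  [11] 'y' (letter)
Units from scan: 11
Sound units = 11 units


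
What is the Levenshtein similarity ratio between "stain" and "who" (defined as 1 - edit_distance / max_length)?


Word 1: "stain" (length 5)
Word 2: "who" (length 3)
One optimal edit sequence:
  1. delete 's'  (+1)
  2. delete 't'  (+1)
  3. substitute 'a' -> 'w'  (+1)
  4. substitute 'i' -> 'h'  (+1)
  5. substitute 'n' -> 'o'  (+1)
Edit distance = 5
Max length = max(5, 3) = 5
Similarity = 1 - 5/5
= 0.0000


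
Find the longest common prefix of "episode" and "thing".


Word 1: "episode"
Word 2: "thing"
Comparing from start:
  Pos 0: 'e' != 't' (stop)
LCP = "" (length 0)


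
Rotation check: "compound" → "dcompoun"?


Word: "compound", Candidate: "dcompoun"
Method: check if candidate is substring of word+word
"compoundcompound" contains "dcompoun"? Yes
Is rotation = Yes


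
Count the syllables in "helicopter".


Word: "helicopter"
Syllable breakdown: hel-i-cop-ter
Counting: 4 parts
= 4 syllables


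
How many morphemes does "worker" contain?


Word: "worker"
Morphemes: work | -er
Each morpheme carries meaning
= 2 morphemes


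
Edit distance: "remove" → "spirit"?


Word 1: "remove" (length 6)
Word 2: "spirit" (length 6)
One optimal edit sequence (insert/delete/substitute each cost 1):
  1. substitute 'r' -> 's'  (+1)
  2. substitute 'e' -> 'p'  (+1)
  3. substitute 'm' -> 'i'  (+1)
  4. substitute 'o' -> 'r'  (+1)
  5. substitute 'v' -> 'i'  (+1)
  6. substitute 'e' -> 't'  (+1)
Total edit operations: 6
Edit distance = 6


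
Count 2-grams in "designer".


Word: "designer" (length 8)
Number of 2-grams = length - 2 + 1 = 8 - 2 + 1
= 7


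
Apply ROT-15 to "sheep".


Word: "sheep"
Shift: 15
Each letter → (letter + shift) mod 26:
  's' (18) + 15 = 7 → 'h'
  'h' (7) + 15 = 22 → 'w'
  'e' (4) + 15 = 19 → 't'
  'e' (4) + 15 = 19 → 't'
  'p' (15) + 15 = 4 → 'e'
Result = "hwtte"


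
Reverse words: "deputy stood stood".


Original: "deputy stood stood"
Words (1..n): deputy | stood | stood
Reversed (n..1): stood | stood | deputy
Result = "stood stood deputy"


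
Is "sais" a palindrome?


Word: "sais"
Reversed: "sias"
Forward == Backward? sais != sias
Palindrome = No


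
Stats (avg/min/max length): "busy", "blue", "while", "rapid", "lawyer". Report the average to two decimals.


Lengths: "busy"=4, "blue"=4, "while"=5, "rapid"=5, "lawyer"=6
Sum = 24, Count = 5
Average = 24/5 = 4.80
= avg=4.80, min=4, max=6


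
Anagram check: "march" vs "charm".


Word 1: "march" → sorted: achmr
Word 2: "charm" → sorted: achmr
Same letters? achmr == achmr
Anagram = Yes


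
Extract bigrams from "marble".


Word: "marble" (length 6)
Number of bigrams = 6 - 2 + 1 = 5
  Position 0: "ma"
  Position 1: "ar"
  Position 2: "rb"
  Position 3: "bl"
  Position 4: "le"
Bigrams = "ma", "ar", "rb", "bl", "le"


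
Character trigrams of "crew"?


Word: "crew" (length 4)
Number of trigrams = 4 - 3 + 1 = 2
  Position 0: "cre"
  Position 1: "rew"
Trigrams = "cre", "rew"


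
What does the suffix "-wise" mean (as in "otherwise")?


Suffix: -wise
Example: otherwise (other + -wise)
Meaning = in the manner of


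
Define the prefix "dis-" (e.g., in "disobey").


Prefix: dis-
Example: disobey (dis- + obey)
Meaning = not / opposite


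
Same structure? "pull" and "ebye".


Pattern of "pull": [0, 1, 2, 2]
Pattern of "ebye": [0, 1, 2, 0]
Patterns do not match
Same pattern = No


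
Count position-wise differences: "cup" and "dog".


Comparing character by character (same length = 3):
  Pos 0: 'c' vs 'd' !=
  Pos 1: 'u' vs 'o' !=
  Pos 2: 'p' vs 'g' !=
Hamming distance = 3


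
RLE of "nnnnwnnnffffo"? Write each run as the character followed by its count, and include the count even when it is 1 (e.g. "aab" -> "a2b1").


String: "nnnnwnnnffffo"
Scanning for consecutive runs:
  'n' x 4
  'w' x 1
  'n' x 3
  'f' x 4
  'o' x 1
RLE = "n4w1n3f4o1"


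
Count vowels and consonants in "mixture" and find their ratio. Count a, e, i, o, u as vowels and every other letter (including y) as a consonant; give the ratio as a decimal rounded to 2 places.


Word: "mixture"
Vowels (a,e,i,o,u): 3
Consonants: 4
Ratio = 3/4
= 0.75


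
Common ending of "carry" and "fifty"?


Word 1: "carry"
Word 2: "fifty"
Comparing from end:
  Pos -1: 'y' == 'y'
  Pos -2: 'r' != 't' (stop)
LCS = "y" (length 1)


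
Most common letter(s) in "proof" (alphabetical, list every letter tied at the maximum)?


Word: "proof"
Letter counts:
  'f': 1
  'o': 2
  'p': 1
  'r': 1
Maximum count = 2
Most frequent = 'o' (2 times each)


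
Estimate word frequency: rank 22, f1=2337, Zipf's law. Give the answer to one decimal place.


Zipf's law: f(r) = f(1) / r
f(1) = 2337
f(22) = 2337 / 22
= 106.2 occurrences


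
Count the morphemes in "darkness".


Word: "darkness"
Morphemes: dark / -ness
Each morpheme carries meaning
= 2 morphemes


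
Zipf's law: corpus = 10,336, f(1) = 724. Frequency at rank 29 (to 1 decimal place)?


Zipf's law: f(r) = f(1) / r
f(1) = 724
f(29) = 724 / 29
= 25.0 occurrences


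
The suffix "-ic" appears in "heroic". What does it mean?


Suffix: -ic
As in: heroic -> hero + -ic
Meaning = relating to


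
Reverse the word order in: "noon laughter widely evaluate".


Original: "noon laughter widely evaluate"
Words (1..n): noon | laughter | widely | evaluate
Reversed (n..1): evaluate | widely | laughter | noon
Result = "evaluate widely laughter noon"


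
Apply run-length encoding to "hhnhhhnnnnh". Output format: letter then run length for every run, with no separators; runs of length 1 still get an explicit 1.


String: "hhnhhhnnnnh"
Scanning for consecutive runs:
  'h' x 2
  'n' x 1
  'h' x 3
  'n' x 4
  'h' x 1
RLE = "h2n1h3n4h1"


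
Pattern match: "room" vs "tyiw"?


Pattern of "room": [0, 1, 1, 2]
Pattern of "tyiw": [0, 1, 2, 3]
Patterns do not match
Same pattern = No


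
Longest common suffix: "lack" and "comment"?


Word 1: "lack"
Word 2: "comment"
Comparing from end:
  Pos -1: 'k' != 't' (stop)
LCS = "" (length 0)


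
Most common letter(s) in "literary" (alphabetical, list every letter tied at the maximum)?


Word: "literary"
Letter counts:
  'a': 1
  'e': 1
  'i': 1
  'l': 1
  'r': 2
  't': 1
  'y': 1
Maximum count = 2
Most frequent = 'r' (2 times each)


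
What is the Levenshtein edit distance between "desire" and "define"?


Word 1: "desire" (length 6)
Word 2: "define" (length 6)
One optimal edit sequence (insert/delete/substitute each cost 1):
  1. keep 'd'
  2. keep 'e'
  3. substitute 's' -> 'f'  (+1)
  4. keep 'i'
  5. substitute 'r' -> 'n'  (+1)
  6. keep 'e'
Total edit operations: 2
Edit distance = 2


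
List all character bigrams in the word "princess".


Word: "princess" (length 8)
Number of bigrams = 8 - 2 + 1 = 7
  Position 0: "pr"
  Position 1: "ri"
  Position 2: "in"
  Position 3: "nc"
  Position 4: "ce"
  Position 5: "es"
  Position 6: "ss"
Bigrams = "pr", "ri", "in", "nc", "ce", "es", "ss"


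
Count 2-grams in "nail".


Word: "nail" (length 4)
Number of 2-grams = length - 2 + 1 = 4 - 2 + 1
= 3


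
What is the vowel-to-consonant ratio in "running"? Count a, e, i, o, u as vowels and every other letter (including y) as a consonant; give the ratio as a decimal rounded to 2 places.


Word: "running"
Vowels (a,e,i,o,u): 2
Consonants: 5
Ratio = 2/5
= 0.40


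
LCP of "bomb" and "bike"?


Word 1: "bomb"
Word 2: "bike"
Comparing from start:
  Pos 0: 'b' == 'b'
  Pos 1: 'o' != 'i' (stop)
LCP = "b" (length 1)


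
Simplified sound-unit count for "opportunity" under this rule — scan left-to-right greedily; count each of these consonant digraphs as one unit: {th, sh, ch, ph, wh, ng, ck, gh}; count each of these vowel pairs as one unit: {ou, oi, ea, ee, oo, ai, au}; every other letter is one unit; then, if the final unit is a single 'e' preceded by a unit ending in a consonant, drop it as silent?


Word: "opportunity" (11 letters)
Left-to-right scan:
  (1) 'o' (letter)
  (2) 'p' (letter)
  (3) 'p' (letter)
  (4) 'o' (letter)
  (5) 'r' (letter)
  (6) 't' (letter)
  (7) 'u' (letter)
  (8) 'n' (letter)
  (9) 'i' (letter)
  (10) 't' (letter)
  (11) 'y' (letter)
Units from scan: 11
Sound units = 11 units


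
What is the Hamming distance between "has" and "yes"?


Comparing character by character (same length = 3):
  Pos 0: 'h' vs 'y' !=
  Pos 1: 'a' vs 'e' !=
  Pos 2: 's' vs 's' =
Hamming distance = 2


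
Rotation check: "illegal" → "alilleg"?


Word: "illegal", Candidate: "alilleg"
Method: check if candidate is substring of word+word
"illegalillegal" contains "alilleg"? Yes
Is rotation = Yes


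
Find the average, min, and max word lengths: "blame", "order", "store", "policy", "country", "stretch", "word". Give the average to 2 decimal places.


Lengths: "blame"=5, "order"=5, "store"=5, "policy"=6, "country"=7, "stretch"=7, "word"=4
Sum = 39, Count = 7
Average = 39/7 = 5.57
= avg=5.57, min=4, max=7


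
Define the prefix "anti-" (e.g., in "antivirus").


Prefix: anti-
As in: antivirus -> anti- + virus
Meaning = against


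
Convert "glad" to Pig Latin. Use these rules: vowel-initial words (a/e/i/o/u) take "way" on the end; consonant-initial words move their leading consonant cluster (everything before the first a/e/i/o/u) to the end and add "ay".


Word: "glad"
Starts with consonant(s) → move to end, add 'ay'
Consonant cluster: "gl"
Pig Latin = "adglay"


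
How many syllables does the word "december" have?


Word: "december"
Syllable breakdown: de / cem / ber
Counting: 3 parts
= 3 syllables


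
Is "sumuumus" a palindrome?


Word: "sumuumus"
Reversed: "sumuumus"
Forward == Backward? sumuumus == sumuumus
Palindrome = Yes


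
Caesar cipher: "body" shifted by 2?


Word: "body"
Shift: 2
Each letter → (letter + shift) mod 26:
  'b' (1) + 2 = 3 → 'd'
  'o' (14) + 2 = 16 → 'q'
  'd' (3) + 2 = 5 → 'f'
  'y' (24) + 2 = 0 → 'a'
Result = "dqfa"


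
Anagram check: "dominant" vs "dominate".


Word 1: "dominant" → sorted: adimnnot
Word 2: "dominate" → sorted: adeimnot
Same letters? adimnnot != adeimnot
Anagram = No


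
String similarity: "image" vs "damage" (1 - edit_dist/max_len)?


Word 1: "image" (length 5)
Word 2: "damage" (length 6)
One optimal edit sequence:
  1. insert 'd'  (+1)
  2. substitute 'i' -> 'a'  (+1)
  3. keep 'm'
  4. keep 'a'
  5. keep 'g'
  6. keep 'e'
Edit distance = 2
Max length = max(5, 6) = 6
Similarity = 1 - 2/6
= 0.6667


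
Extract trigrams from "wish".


Word: "wish" (length 4)
Number of trigrams = 4 - 3 + 1 = 2
  Position 0: "wis"
  Position 1: "ish"
Trigrams = "wis", "ish"


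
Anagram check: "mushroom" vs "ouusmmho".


Word 1: "mushroom" → sorted: hmmoorsu
Word 2: "ouusmmho" → sorted: hmmoosuu
Same letters? hmmoorsu != hmmoosuu
Anagram = No


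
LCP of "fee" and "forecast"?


Word 1: "fee"
Word 2: "forecast"
Comparing from start:
  Pos 0: 'f' == 'f'
  Pos 1: 'e' != 'o' (stop)
LCP = "f" (length 1)


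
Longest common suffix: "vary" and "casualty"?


Word 1: "vary"
Word 2: "casualty"
Comparing from end:
  Pos -1: 'y' == 'y'
  Pos -2: 'r' != 't' (stop)
LCS = "y" (length 1)


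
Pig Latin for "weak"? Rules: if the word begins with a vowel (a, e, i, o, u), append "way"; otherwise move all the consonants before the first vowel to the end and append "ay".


Word: "weak"
Starts with consonant(s) → move to end, add 'ay'
Consonant cluster: "w"
Pig Latin = "eakway"


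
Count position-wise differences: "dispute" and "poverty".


Comparing character by character (same length = 7):
  Pos 0: 'd' vs 'p' !=
  Pos 1: 'i' vs 'o' !=
  Pos 2: 's' vs 'v' !=
  Pos 3: 'p' vs 'e' !=
  Pos 4: 'u' vs 'r' !=
  Pos 5: 't' vs 't' =
  Pos 6: 'e' vs 'y' !=
Hamming distance = 6


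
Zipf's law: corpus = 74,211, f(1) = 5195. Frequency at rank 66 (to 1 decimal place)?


Zipf's law: f(r) = f(1) / r
f(1) = 5195
f(66) = 5195 / 66
= 78.7 occurrences


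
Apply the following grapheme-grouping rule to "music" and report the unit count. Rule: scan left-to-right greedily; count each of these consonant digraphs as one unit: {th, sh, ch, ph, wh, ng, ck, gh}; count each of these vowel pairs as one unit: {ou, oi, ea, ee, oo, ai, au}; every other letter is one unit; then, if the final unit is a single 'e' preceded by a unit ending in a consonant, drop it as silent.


Word: "music" (5 letters)
Left-to-right scan:
  1. 'm' (letter)
  2. 'u' (letter)
  3. 's' (letter)
  4. 'i' (letter)
  5. 'c' (letter)
Units from scan: 5
Sound units = 5 units


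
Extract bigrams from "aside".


Word: "aside" (length 5)
Number of bigrams = 5 - 2 + 1 = 4
  Position 0: "as"
  Position 1: "si"
  Position 2: "id"
  Position 3: "de"
Bigrams = "as", "si", "id", "de"


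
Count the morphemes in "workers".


Word: "workers"
Morphemes: work / -er / -s
Each morpheme carries meaning
= 3 morphemes


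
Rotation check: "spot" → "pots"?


Word: "spot", Candidate: "pots"
Method: check if candidate is substring of word+word
"spotspot" contains "pots"? Yes
Is rotation = Yes


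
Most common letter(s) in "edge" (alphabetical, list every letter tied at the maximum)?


Word: "edge"
Letter counts:
  'd': 1
  'e': 2
  'g': 1
Maximum count = 2
Most frequent = 'e' (2 times each)


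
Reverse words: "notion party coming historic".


Original: "notion party coming historic"
Words (1..n): notion | party | coming | historic
Reversed (n..1): historic | coming | party | notion
Result = "historic coming party notion"


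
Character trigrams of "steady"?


Word: "steady" (length 6)
Number of trigrams = 6 - 3 + 1 = 4
  Position 0: "ste"
  Position 1: "tea"
  Position 2: "ead"
  Position 3: "ady"
Trigrams = "ste", "tea", "ead", "ady"


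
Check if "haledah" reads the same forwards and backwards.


Word: "haledah"
Reversed: "hadelah"
Forward == Backward? haledah != hadelah
Palindrome = No


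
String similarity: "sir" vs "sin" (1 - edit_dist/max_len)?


Word 1: "sir" (length 3)
Word 2: "sin" (length 3)
One optimal edit sequence:
  1. keep 's'
  2. keep 'i'
  3. substitute 'r' -> 'n'  (+1)
Edit distance = 1
Max length = max(3, 3) = 3
Similarity = 1 - 1/3
= 0.6667


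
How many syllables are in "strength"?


Word: "strength"
Syllable breakdown: strength
Counting: 1 part
= 1 syllable


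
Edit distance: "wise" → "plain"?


Word 1: "wise" (length 4)
Word 2: "plain" (length 5)
One optimal edit sequence (insert/delete/substitute each cost 1):
  1. insert 'p'  (+1)
  2. substitute 'w' -> 'l'  (+1)
  3. substitute 'i' -> 'a'  (+1)
  4. substitute 's' -> 'i'  (+1)
  5. substitute 'e' -> 'n'  (+1)
Total edit operations: 5
Edit distance = 5


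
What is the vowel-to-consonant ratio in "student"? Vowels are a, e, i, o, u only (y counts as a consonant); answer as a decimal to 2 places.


Word: "student"
Vowels (a,e,i,o,u): 2
Consonants: 5
Ratio = 2/5
= 0.40


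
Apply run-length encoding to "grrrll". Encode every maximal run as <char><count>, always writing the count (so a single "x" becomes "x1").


String: "grrrll"
Scanning for consecutive runs:
  'g' x 1
  'r' x 3
  'l' x 2
RLE = "g1r3l2"


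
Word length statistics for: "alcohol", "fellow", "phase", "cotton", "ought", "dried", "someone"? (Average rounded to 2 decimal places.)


Lengths: "alcohol"=7, "fellow"=6, "phase"=5, "cotton"=6, "ought"=5, "dried"=5, "someone"=7
Sum = 41, Count = 7
Average = 41/7 = 5.86
= avg=5.86, min=5, max=7


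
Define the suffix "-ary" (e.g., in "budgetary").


Suffix: -ary
Example: budgetary = budget + -ary
Meaning = relating to


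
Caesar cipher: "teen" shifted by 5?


Word: "teen"
Shift: 5
Each letter → (letter + shift) mod 26:
  't' (19) + 5 = 24 → 'y'
  'e' (4) + 5 = 9 → 'j'
  'e' (4) + 5 = 9 → 'j'
  'n' (13) + 5 = 18 → 's'
Result = "yjjs"


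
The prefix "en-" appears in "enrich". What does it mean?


Prefix: en-
Example: enrich (en- + rich)
Meaning = cause to / put into


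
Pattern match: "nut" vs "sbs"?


Pattern of "nut": [0, 1, 2]
Pattern of "sbs": [0, 1, 0]
Patterns do not match
Same pattern = No


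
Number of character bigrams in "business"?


Word: "business" (length 8)
Number of 2-grams = length - 2 + 1 = 8 - 2 + 1
= 7


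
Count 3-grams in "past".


Word: "past" (length 4)
Number of 3-grams = length - 3 + 1 = 4 - 3 + 1
= 2


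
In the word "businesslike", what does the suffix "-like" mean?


Suffix: -like
Example: businesslike (business + -like)
Meaning = resembling


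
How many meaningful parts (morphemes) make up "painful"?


Word: "painful"
Morphemes: pain / -ful
Each morpheme carries meaning
= 2 morphemes


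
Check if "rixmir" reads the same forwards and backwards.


Word: "rixmir"
Reversed: "rimxir"
Forward == Backward? rixmir != rimxir
Palindrome = No


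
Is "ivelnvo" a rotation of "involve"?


Word: "involve", Candidate: "ivelnvo"
Method: check if candidate is substring of word+word
"involveinvolve" contains "ivelnvo"? No
Is rotation = No


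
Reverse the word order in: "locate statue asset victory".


Original: "locate statue asset victory"
Words (1..n): locate | statue | asset | victory
Reversed (n..1): victory | asset | statue | locate
Result = "victory asset statue locate"


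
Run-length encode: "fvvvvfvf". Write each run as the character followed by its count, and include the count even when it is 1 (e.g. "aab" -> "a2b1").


String: "fvvvvfvf"
Scanning for consecutive runs:
  'f' x 1
  'v' x 4
  'f' x 1
  'v' x 1
  'f' x 1
RLE = "f1v4f1v1f1"


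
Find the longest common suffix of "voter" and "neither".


Word 1: "voter"
Word 2: "neither"
Comparing from end:
  Pos -1: 'r' == 'r'
  Pos -2: 'e' == 'e'
  Pos -3: 't' != 'h' (stop)
LCS = "er" (length 2)


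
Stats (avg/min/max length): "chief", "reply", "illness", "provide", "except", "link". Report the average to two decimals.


Lengths: "chief"=5, "reply"=5, "illness"=7, "provide"=7, "except"=6, "link"=4
Sum = 34, Count = 6
Average = 34/6 = 5.67
= avg=5.67, min=4, max=7


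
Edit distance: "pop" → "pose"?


Word 1: "pop" (length 3)
Word 2: "pose" (length 4)
One optimal edit sequence (insert/delete/substitute each cost 1):
  1. keep 'p'
  2. keep 'o'
  3. insert 's'  (+1)
  4. substitute 'p' -> 'e'  (+1)
Total edit operations: 2
Edit distance = 2


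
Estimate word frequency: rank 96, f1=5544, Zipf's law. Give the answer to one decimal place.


Zipf's law: f(r) = f(1) / r
f(1) = 5544
f(96) = 5544 / 96
= 57.8 occurrences


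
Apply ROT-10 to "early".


Word: "early"
Shift: 10
Each letter → (letter + shift) mod 26:
  'e' (4) + 10 = 14 → 'o'
  'a' (0) + 10 = 10 → 'k'
  'r' (17) + 10 = 1 → 'b'
  'l' (11) + 10 = 21 → 'v'
  'y' (24) + 10 = 8 → 'i'
Result = "okbvi"


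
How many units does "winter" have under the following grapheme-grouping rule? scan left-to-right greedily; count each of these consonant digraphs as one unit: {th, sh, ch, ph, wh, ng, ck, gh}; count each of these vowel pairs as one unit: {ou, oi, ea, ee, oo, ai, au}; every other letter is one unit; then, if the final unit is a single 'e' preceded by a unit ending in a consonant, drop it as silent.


Word: "winter" (6 letters)
Left-to-right scan:
  1. 'w' (letter)
  2. 'i' (letter)
  3. 'n' (letter)
  4. 't' (letter)
  5. 'e' (letter)
  6. 'r' (letter)
Units from scan: 6
Sound units = 6 units


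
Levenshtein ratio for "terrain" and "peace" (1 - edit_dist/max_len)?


Word 1: "terrain" (length 7)
Word 2: "peace" (length 5)
One optimal edit sequence:
  1. substitute 't' -> 'p'  (+1)
  2. keep 'e'
  3. delete 'r'  (+1)
  4. delete 'r'  (+1)
  5. keep 'a'
  6. substitute 'i' -> 'c'  (+1)
  7. substitute 'n' -> 'e'  (+1)
Edit distance = 5
Max length = max(7, 5) = 7
Similarity = 1 - 5/7
= 0.2857


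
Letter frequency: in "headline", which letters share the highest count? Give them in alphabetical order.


Word: "headline"
Letter counts:
  'a': 1
  'd': 1
  'e': 2
  'h': 1
  'i': 1
  'l': 1
  'n': 1
Maximum count = 2
Most frequent = 'e' (2 times each)


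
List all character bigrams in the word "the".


Word: "the" (length 3)
Number of bigrams = 3 - 2 + 1 = 2
  Position 0: "th"
  Position 1: "he"
Bigrams = "th", "he"


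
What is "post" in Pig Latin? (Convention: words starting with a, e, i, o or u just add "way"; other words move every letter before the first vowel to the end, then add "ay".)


Word: "post"
Starts with consonant(s) → move to end, add 'ay'
Consonant cluster: "p"
Pig Latin = "ostpay"


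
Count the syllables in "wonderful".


Word: "wonderful"
Syllable breakdown: won | der | ful
Counting: 3 parts
= 3 syllables


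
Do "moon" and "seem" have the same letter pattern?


Pattern of "moon": [0, 1, 1, 2]
Pattern of "seem": [0, 1, 1, 2]
Patterns match
Same pattern = Yes
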